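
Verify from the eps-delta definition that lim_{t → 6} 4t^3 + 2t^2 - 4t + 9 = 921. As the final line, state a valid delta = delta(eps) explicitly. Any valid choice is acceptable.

Fix eps > 0. We want delta > 0 such that 0 < |t − 6| < delta implies |(4t^3 + 2t^2 - 4t + 9) − 921| < eps.
(4t^3 + 2t^2 - 4t + 9) − 921 = 4t^3 + 2t^2 - 4t - 912 = (t − 6)(4t^2 + 26t + 152).
So |(4t^3 + 2t^2 - 4t + 9) − 921| = |t − 6|·|4t^2 + 26t + 152|.
Require delta ≤ 1. Then |t − 6| < 1 gives |t| < 7, and by the triangle inequality |4t^2 + 26t + 152| ≤ 4·7^2 + 26·7 + 152 = 530.
Hence |(4t^3 + 2t^2 - 4t + 9) − 921| ≤ 530|t − 6| < eps provided |t − 6| < eps/530.
Choosing delta = min(1, eps/530) ensures both conditions, hence |(4t^3 + 2t^2 - 4t + 9) − 921| < eps.

delta = min(1, eps/530)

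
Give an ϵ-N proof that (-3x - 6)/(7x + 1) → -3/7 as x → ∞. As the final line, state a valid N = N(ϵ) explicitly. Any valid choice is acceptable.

Let ϵ > 0 be given. We seek N > 0 such that x > N implies |(-3x - 6)/(7x + 1) + 3/7| < ϵ.
(-3x - 6)/(7x + 1) + 3/7 = (7(-3x - 6) − (-3)(7x + 1)) / (7(7x + 1)) = -39/(7(7x + 1)).
For x > 0 we have 7x + 1 > 7x, so |(-3x - 6)/(7x + 1) + 3/7| = 39/(7(7x + 1)) < 39/(7·7x) = (39/49)/x.
Thus |(-3x - 6)/(7x + 1) + 3/7| < ϵ whenever x > (39/49)/ϵ.
Take N = (39/49)/ϵ. If x > N then |(-3x - 6)/(7x + 1) + 3/7| < (39/49)/x < ϵ.

N = (39/49)/ϵ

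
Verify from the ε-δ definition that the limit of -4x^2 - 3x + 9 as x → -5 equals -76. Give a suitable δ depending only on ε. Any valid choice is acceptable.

Suppose ε > 0. We want δ > 0 such that 0 < |x + 5| < δ implies |(-4x^2 - 3x + 9) + 76| < ε.
(-4x^2 - 3x + 9) + 76 = -4x^2 - 3x + 85 = (x + 5)(-4x + 17).
So |(-4x^2 - 3x + 9) + 76| = |x + 5|·|-4x + 17|.
Require δ ≤ 1. Then |x + 5| < 1 gives |x| < 6, and by the triangle inequality |-4x + 17| ≤ 4·6 + 17 = 41.
Hence |(-4x^2 - 3x + 9) + 76| ≤ 41|x + 5| < ε provided |x + 5| < ε/41.
Take δ = min(1, ε/41). Then 0 < |x + 5| < δ gives both |x + 5| < 1 and |x + 5| < ε/41, so |(-4x^2 - 3x + 9) + 76| < ε.

δ = min(1, ε/41)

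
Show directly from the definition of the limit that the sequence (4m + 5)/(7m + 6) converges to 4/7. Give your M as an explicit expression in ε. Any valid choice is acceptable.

Fix ε > 0. For m ≥ 1, |(4m + 5)/(7m + 6) − (4/7)| = |11|/(7(7m + 6)) = 11/(7(7m + 6)).
Since 7m + 6 ≥ 7m for m ≥ 1, this is ≤ 11/(7·7m) = (11/49)/m.
So |(4m + 5)/(7m + 6) − (4/7)| < ε whenever m > (11/49)/ε.
Take M = (11/49)/ε. If m > M then |(4m + 5)/(7m + 6) − (4/7)| ≤ (11/49)/m < ε.

M = (11/49)/ε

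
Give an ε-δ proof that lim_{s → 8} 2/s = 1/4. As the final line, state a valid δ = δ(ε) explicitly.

Suppose ε > 0. We seek δ > 0 such that 0 < |s − 8| < δ implies |2/s − (1/4)| < ε.
|2/s − (1/4)| = 2·|8 − s|/(8·|s|) = 2|s − 8|/(8|s|).
Restrict δ ≤ 4. Then |s − 8| < 4 gives |s| > 4, so 8|s| > 32.
Then |2/s − (1/4)| < 2|s − 8|/32, which is < ε when |s − 8| < 16ε.
Take δ = min(4, 16ε). Then 0 < |s − 8| < δ gives both |s − 8| < 4 and |s − 8| < 16ε, so |2/s − (1/4)| < ε.

δ = min(4, 16ε)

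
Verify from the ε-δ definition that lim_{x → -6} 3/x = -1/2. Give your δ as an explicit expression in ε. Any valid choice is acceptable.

Let ε > 0 be given. We seek δ > 0 such that 0 < |x + 6| < δ implies |3/x + 1/2| < ε.
|3/x + 1/2| = 3·|-6 − x|/(6·|x|) = 3|x + 6|/(6|x|).
Restrict δ ≤ 3. Then |x + 6| < 3 gives |x| > 3, so 6|x| > 18.
Then |3/x + 1/2| < 3|x + 6|/18, which is < ε when |x + 6| < 6ε.
Take δ = min(3, 6ε). Then 0 < |x + 6| < δ gives both |x + 6| < 3 and |x + 6| < 6ε, so |3/x + 1/2| < ε.

δ = min(3, 6ε)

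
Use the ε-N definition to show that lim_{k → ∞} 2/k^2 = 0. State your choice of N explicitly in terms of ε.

Let ε > 0. For k ≥ 1, |2/k^2 − 0| = 2/k^2.
2/k^2 < ε ⇔ k^2 > 2/ε ⇔ k > (2/ε)^{1/2}.
Take N = (2/ε)^{1/2}. Then k > N implies 2/k^2 < ε.

N = (2/ε)^{1/2}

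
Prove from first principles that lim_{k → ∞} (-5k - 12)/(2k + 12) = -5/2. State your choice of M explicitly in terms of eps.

M = 9/eps

Suppose eps > 0. For k ≥ 1, |(-5k - 12)/(2k + 12) + 5/2| = |36|/(2(2k + 12)) = 36/(2(2k + 12)).
Since 2k + 12 ≥ 2k for k ≥ 1, this is ≤ 36/(2·2k) = 9/k.
So |(-5k - 12)/(2k + 12) + 5/2| < eps whenever k > 9/eps.
Take M = 9/eps. If k > M then |(-5k - 12)/(2k + 12) + 5/2| ≤ 9/k < eps.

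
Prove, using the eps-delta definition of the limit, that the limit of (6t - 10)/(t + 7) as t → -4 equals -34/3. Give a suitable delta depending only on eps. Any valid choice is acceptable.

Let eps > 0. We want delta > 0 with 0 < |t + 4| < delta ⇒ |(6t - 10)/(t + 7) + 34/3| < eps.
Combining over a common denominator, (6t - 10)/(t + 7) + 34/3 = [(6t - 10)·3 − (-34)·(t + 7)] / [3·(t + 7)] = 52(t + 4) / (3(t + 7)).
So |(6t - 10)/(t + 7) + 34/3| = 52|t + 4| / (3·|t + 7|).
Restrict delta ≤ 3/2. Then |t + 4| < 3/2 gives |t + 7| = |(t + 4) + 3| ≥ 3 − 3/2 = 3/2.
Hence |(6t - 10)/(t + 7) + 34/3| < 52|t + 4|/(3·(3/2)) = (104/9)|t + 4|, which is < eps once |t + 4| < (9/104)eps.
Take delta = min(3/2, (9/104)eps). Then 0 < |t + 4| < delta forces both bounds, so |(6t - 10)/(t + 7) + 34/3| < eps.

delta = min(3/2, (9/104)eps)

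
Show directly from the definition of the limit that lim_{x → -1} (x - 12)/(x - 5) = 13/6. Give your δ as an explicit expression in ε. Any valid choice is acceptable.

δ = min(3, (18/7)ε)

Let ε > 0. We want δ > 0 with 0 < |x + 1| < δ ⇒ |(x - 12)/(x - 5) − (13/6)| < ε.
Combining over a common denominator, (x - 12)/(x - 5) − (13/6) = [(x - 12)·(-6) − (-13)·(x - 5)] / [(-6)·(x - 5)] = 7(x + 1) / ((-6)(x - 5)).
So |(x - 12)/(x - 5) − (13/6)| = 7|x + 1| / (6·|x − 5|).
Restrict δ ≤ 3. Then |x + 1| < 3 gives |x − 5| = |(x + 1) + (-6)| ≥ 6 − 3 = 3.
Hence |(x - 12)/(x - 5) − (13/6)| < 7|x + 1|/(6·3) = (7/18)|x + 1|, which is < ε once |x + 1| < (18/7)ε.
Take δ = min(3, (18/7)ε). Then 0 < |x + 1| < δ forces both bounds, so |(x - 12)/(x - 5) − (13/6)| < ε.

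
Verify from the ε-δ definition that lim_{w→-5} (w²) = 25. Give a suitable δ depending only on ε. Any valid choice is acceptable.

Let ε > 0. We seek δ > 0 with 0 < |w + 5| < δ ⇒ |w² − 25| < ε.
Factor: w² − 25 = (w + 5)(w - 5), so |w² − 25| = |w + 5|·|w - 5|.
Restrict δ ≤ 1. Then |w + 5| < 1 gives |w| < 6, so by the triangle inequality |w - 5| ≤ 6 + 5 = 11.
Hence |w² − 25| ≤ 11|w + 5|, which is < ε once |w + 5| < ε/11.
Take δ = min(1, ε/11). If 0 < |w + 5| < δ then both bounds hold and |w² − 25| ≤ 11|w + 5| < 11·(ε/11) = ε.

δ = min(1, ε/11)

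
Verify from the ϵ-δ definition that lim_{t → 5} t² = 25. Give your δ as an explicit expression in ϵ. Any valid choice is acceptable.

δ = min(1, ϵ/11)

Let ϵ > 0. We seek δ > 0 with 0 < |t − 5| < δ ⇒ |t² − 25| < ϵ.
Factor: t² − 25 = (t − 5)(t + 5), so |t² − 25| = |t − 5|·|t + 5|.
Impose δ ≤ 1 so that |t| < 6; then |t + 5| ≤ 11.
Hence |t² − 25| ≤ 11|t − 5|, which is < ϵ once |t − 5| < ϵ/11.
Take δ = min(1, ϵ/11). If 0 < |t − 5| < δ then both bounds hold and |t² − 25| ≤ 11|t − 5| < 11·(ϵ/11) = ϵ.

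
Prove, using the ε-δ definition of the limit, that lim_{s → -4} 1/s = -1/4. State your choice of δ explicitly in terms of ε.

δ = min(2, 8ε)

Let ε > 0. We seek δ > 0 such that 0 < |s + 4| < δ implies |1/s + 1/4| < ε.
|1/s + 1/4| = |-4 − s|/(4·|s|) = |s + 4|/(4|s|).
Restrict δ ≤ 2. Then |s + 4| < 2 gives |s| > 2, so 4|s| > 8.
Then |1/s + 1/4| < |s + 4|/8, which is < ε when |s + 4| < 8ε.
Take δ = min(2, 8ε). Then 0 < |s + 4| < δ gives both |s + 4| < 2 and |s + 4| < 8ε, so |1/s + 1/4| < ε.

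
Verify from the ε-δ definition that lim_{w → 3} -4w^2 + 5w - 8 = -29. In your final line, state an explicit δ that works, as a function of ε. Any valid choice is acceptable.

Suppose ε > 0. We want δ > 0 such that 0 < |w − 3| < δ implies |(-4w^2 + 5w - 8) + 29| < ε.
(-4w^2 + 5w - 8) + 29 = -4w^2 + 5w + 21 = (w − 3)(-4w - 7).
So |(-4w^2 + 5w - 8) + 29| = |w − 3|·|-4w - 7|.
Require δ ≤ 1. Then |w − 3| < 1 gives |w| < 4, and by the triangle inequality |-4w - 7| ≤ 4·4 + 7 = 23.
Hence |(-4w^2 + 5w - 8) + 29| ≤ 23|w − 3| < ε provided |w − 3| < ε/23.
Choosing δ = min(1, ε/23) ensures both conditions, hence |(-4w^2 + 5w - 8) + 29| < ε.

δ = min(1, ε/23)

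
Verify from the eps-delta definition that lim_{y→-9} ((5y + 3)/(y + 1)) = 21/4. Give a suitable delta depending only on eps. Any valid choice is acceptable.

Let eps > 0 be given. We want delta > 0 with 0 < |y + 9| < delta ⇒ |(5y + 3)/(y + 1) − (21/4)| < eps.
Combining over a common denominator, (5y + 3)/(y + 1) − (21/4) = [(5y + 3)·(-8) − (-42)·(y + 1)] / [(-8)·(y + 1)] = 2(y + 9) / ((-8)(y + 1)).
So |(5y + 3)/(y + 1) − (21/4)| = 2|y + 9| / (8·|y + 1|).
Restrict delta ≤ 4. Then |y + 9| < 4 gives |y + 1| = |(y + 9) + (-8)| ≥ 8 − 4 = 4.
Hence |(5y + 3)/(y + 1) − (21/4)| < 2|y + 9|/(8·4) = (1/16)|y + 9|, which is < eps once |y + 9| < 16eps.
Take delta = min(4, 16eps). Then 0 < |y + 9| < delta forces both bounds, so |(5y + 3)/(y + 1) − (21/4)| < eps.

delta = min(4, 16eps)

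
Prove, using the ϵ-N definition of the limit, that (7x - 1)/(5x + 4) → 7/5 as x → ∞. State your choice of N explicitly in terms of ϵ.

Suppose ϵ > 0. We seek N > 0 such that x > N implies |(7x - 1)/(5x + 4) − (7/5)| < ϵ.
(7x - 1)/(5x + 4) − (7/5) = (5(7x - 1) − 7(5x + 4)) / (5(5x + 4)) = -33/(5(5x + 4)).
For x > 0 we have 5x + 4 > 5x, so |(7x - 1)/(5x + 4) − (7/5)| = 33/(5(5x + 4)) < 33/(5·5x) = (33/25)/x.
Thus |(7x - 1)/(5x + 4) − (7/5)| < ϵ whenever x > (33/25)/ϵ.
Take N = (33/25)/ϵ. If x > N then |(7x - 1)/(5x + 4) − (7/5)| < (33/25)/x < ϵ.

N = (33/25)/ϵ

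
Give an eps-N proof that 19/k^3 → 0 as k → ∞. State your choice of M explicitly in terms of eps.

M = (19/eps)^{1/3}

Let eps > 0. For k ≥ 1, |19/k^3 − 0| = 19/k^3.
19/k^3 < eps ⇔ k^3 > 19/eps ⇔ k > (19/eps)^{1/3}.
Take M = (19/eps)^{1/3}. Then k > M implies 19/k^3 < eps.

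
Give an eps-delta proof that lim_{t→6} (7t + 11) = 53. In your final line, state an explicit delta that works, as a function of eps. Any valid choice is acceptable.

delta = eps/7

Let eps > 0. We need delta > 0 so that 0 < |t − 6| < delta implies |(7t + 11) − 53| < eps.
|(7t + 11) − 53| = |7t - 42| = 7|t − 6|.
So 7|t − 6| < eps exactly when |t − 6| < eps/7.
Take delta = eps/7. If 0 < |t − 6| < delta then |(7t + 11) − 53| = 7|t − 6| < 7·(eps/7) = eps.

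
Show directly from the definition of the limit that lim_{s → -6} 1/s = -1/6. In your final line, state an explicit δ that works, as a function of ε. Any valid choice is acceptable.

Suppose ε > 0. We seek δ > 0 such that 0 < |s + 6| < δ implies |1/s + 1/6| < ε.
|1/s + 1/6| = |-6 − s|/(6·|s|) = |s + 6|/(6|s|).
Require δ ≤ 3 so that |s| > 6 − 3 = 3, hence 6|s| > 18.
Then |1/s + 1/6| < |s + 6|/18, which is < ε when |s + 6| < 18ε.
Take δ = min(3, 18ε). Then 0 < |s + 6| < δ gives both |s + 6| < 3 and |s + 6| < 18ε, so |1/s + 1/6| < ε.

δ = min(3, 18ε)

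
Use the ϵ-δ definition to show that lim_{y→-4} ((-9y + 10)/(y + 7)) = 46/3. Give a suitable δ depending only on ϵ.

Let ϵ > 0 be given. We want δ > 0 with 0 < |y + 4| < δ ⇒ |(-9y + 10)/(y + 7) − (46/3)| < ϵ.
Combining over a common denominator, (-9y + 10)/(y + 7) − (46/3) = [(-9y + 10)·3 − 46·(y + 7)] / [3·(y + 7)] = -73(y + 4) / (3(y + 7)).
So |(-9y + 10)/(y + 7) − (46/3)| = 73|y + 4| / (3·|y + 7|).
Require δ ≤ 3/2, so |y + 7| ≥ |3| − |y + 4| > 3 − 3/2 = 3/2.
Hence |(-9y + 10)/(y + 7) − (46/3)| < 73|y + 4|/(3·(3/2)) = (146/9)|y + 4|, which is < ϵ once |y + 4| < (9/146)ϵ.
Take δ = min(3/2, (9/146)ϵ). Then 0 < |y + 4| < δ forces both bounds, so |(-9y + 10)/(y + 7) − (46/3)| < ϵ.

δ = min(3/2, (9/146)ϵ)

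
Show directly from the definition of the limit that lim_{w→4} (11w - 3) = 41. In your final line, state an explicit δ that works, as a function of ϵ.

Let ϵ > 0. We need δ > 0 so that 0 < |w − 4| < δ implies |(11w - 3) − 41| < ϵ.
|(11w - 3) − 41| = |11w - 44| = 11|w − 4|.
Thus it suffices that |w − 4| < ϵ/11.
Choosing δ = ϵ/11 gives |(11w - 3) − 41| = 11|w − 4| < ϵ whenever |w − 4| < δ.

δ = ϵ/11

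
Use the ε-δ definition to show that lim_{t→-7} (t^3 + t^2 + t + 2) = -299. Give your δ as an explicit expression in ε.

δ = min(1, ε/155)

Fix ε > 0. We want δ > 0 such that 0 < |t + 7| < δ implies |(t^3 + t^2 + t + 2) + 299| < ε.
(t^3 + t^2 + t + 2) + 299 = t^3 + t^2 + t + 301 = (t + 7)(t^2 - 6t + 43).
So |(t^3 + t^2 + t + 2) + 299| = |t + 7|·|t^2 - 6t + 43|.
Require δ ≤ 1. Then |t + 7| < 1 gives |t| < 8, and by the triangle inequality |t^2 - 6t + 43| ≤ 8^2 + 6·8 + 43 = 155.
Hence |(t^3 + t^2 + t + 2) + 299| ≤ 155|t + 7| < ε provided |t + 7| < ε/155.
Choosing δ = min(1, ε/155) ensures both conditions, hence |(t^3 + t^2 + t + 2) + 299| < ε.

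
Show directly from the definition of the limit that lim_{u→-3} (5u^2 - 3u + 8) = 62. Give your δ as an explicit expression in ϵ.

δ = min(2, ϵ/43)

Let ϵ > 0 be given. We want δ > 0 such that 0 < |u + 3| < δ implies |(5u^2 - 3u + 8) − 62| < ϵ.
(5u^2 - 3u + 8) − 62 = 5u^2 - 3u - 54 = (u + 3)(5u - 18).
So |(5u^2 - 3u + 8) − 62| = |u + 3|·|5u - 18|.
Require δ ≤ 2. Then |u + 3| < 2 gives |u| < 5, and by the triangle inequality |5u - 18| ≤ 5·5 + 18 = 43.
Hence |(5u^2 - 3u + 8) − 62| ≤ 43|u + 3| < ϵ provided |u + 3| < ϵ/43.
Choosing δ = min(2, ϵ/43) ensures both conditions, hence |(5u^2 - 3u + 8) − 62| < ϵ.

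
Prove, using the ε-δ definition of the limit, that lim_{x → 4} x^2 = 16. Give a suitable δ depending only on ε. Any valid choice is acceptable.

Let ε > 0. We seek δ > 0 with 0 < |x − 4| < δ ⇒ |x^2 − 16| < ε.
Factor: x^2 − 16 = (x − 4)(x + 4), so |x^2 − 16| = |x − 4|·|x + 4|.
Impose δ ≤ 2 so that |x| < 6; then |x + 4| ≤ 10.
Hence |x^2 − 16| ≤ 10|x − 4|, which is < ε once |x − 4| < ε/10.
Take δ = min(2, ε/10). If 0 < |x − 4| < δ then both bounds hold and |x^2 − 16| ≤ 10|x − 4| < 10·(ε/10) = ε.

δ = min(2, ε/10)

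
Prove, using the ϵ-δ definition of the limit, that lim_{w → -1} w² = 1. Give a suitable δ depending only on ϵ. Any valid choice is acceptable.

δ = min(1, ϵ/3)

Suppose ϵ > 0. We seek δ > 0 with 0 < |w + 1| < δ ⇒ |w² − 1| < ϵ.
Factor: w² − 1 = (w + 1)(w - 1), so |w² − 1| = |w + 1|·|w - 1|.
Impose δ ≤ 1 so that |w| < 2; then |w - 1| ≤ 3.
Hence |w² − 1| ≤ 3|w + 1|, which is < ϵ once |w + 1| < ϵ/3.
Take δ = min(1, ϵ/3). If 0 < |w + 1| < δ then both bounds hold and |w² − 1| ≤ 3|w + 1| < 3·(ϵ/3) = ϵ.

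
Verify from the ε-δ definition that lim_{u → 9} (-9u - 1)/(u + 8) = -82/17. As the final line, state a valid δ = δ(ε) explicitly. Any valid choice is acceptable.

δ = min(17/2, (289/142)ε)

Suppose ε > 0. We want δ > 0 with 0 < |u − 9| < δ ⇒ |(-9u - 1)/(u + 8) + 82/17| < ε.
Combining over a common denominator, (-9u - 1)/(u + 8) + 82/17 = [(-9u - 1)·17 − (-82)·(u + 8)] / [17·(u + 8)] = -71(u − 9) / (17(u + 8)).
So |(-9u - 1)/(u + 8) + 82/17| = 71|u − 9| / (17·|u + 8|).
Restrict δ ≤ 17/2. Then |u − 9| < 17/2 gives |u + 8| = |(u − 9) + 17| ≥ 17 − 17/2 = 17/2.
Hence |(-9u - 1)/(u + 8) + 82/17| < 71|u − 9|/(17·(17/2)) = (142/289)|u − 9|, which is < ε once |u − 9| < (289/142)ε.
Take δ = min(17/2, (289/142)ε). Then 0 < |u − 9| < δ forces both bounds, so |(-9u - 1)/(u + 8) + 82/17| < ε.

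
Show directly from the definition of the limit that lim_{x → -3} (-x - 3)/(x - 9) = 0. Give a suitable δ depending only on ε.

Let ε > 0. We want δ > 0 with 0 < |x + 3| < δ ⇒ |(-x - 3)/(x - 9) − 0| < ε.
Combining over a common denominator, (-x - 3)/(x - 9) − 0 = [(-x - 3)·(-12) − 0·(x - 9)] / [(-12)·(x - 9)] = 12(x + 3) / ((-12)(x - 9)).
So |(-x - 3)/(x - 9) − 0| = 12|x + 3| / (12·|x − 9|).
Require δ ≤ 6, so |x − 9| ≥ |-12| − |x + 3| > 12 − 6 = 6.
Hence |(-x - 3)/(x - 9) − 0| < 12|x + 3|/(12·6) = (1/6)|x + 3|, which is < ε once |x + 3| < 6ε.
Take δ = min(6, 6ε). Then 0 < |x + 3| < δ forces both bounds, so |(-x - 3)/(x - 9) − 0| < ε.

δ = min(6, 6ε)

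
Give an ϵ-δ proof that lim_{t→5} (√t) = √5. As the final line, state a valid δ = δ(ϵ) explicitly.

Fix ϵ > 0. We want δ > 0 such that 0 < |t − 5| < δ implies |√t − √5| < ϵ.
Rationalise: √t − √5 = (t − 5)/(√t + √5), so |√t − √5| = |t − 5|/(√t + √5).
Restrict δ ≤ 5 so that |t − 5| < 5 forces t > 0, and then √t + √5 > √5.
Hence |√t − √5| < |t − 5|/√5, which is < ϵ once |t − 5| < √5·ϵ.
Take δ = min(5, √5·ϵ). If 0 < |t − 5| < δ then t > 0 and |√t − √5| < |t − 5|/√5 < ϵ.

δ = min(5, √5·ϵ)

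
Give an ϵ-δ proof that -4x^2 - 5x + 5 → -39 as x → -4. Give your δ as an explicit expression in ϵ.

Let ϵ > 0. We want δ > 0 such that 0 < |x + 4| < δ implies |(-4x^2 - 5x + 5) + 39| < ϵ.
(-4x^2 - 5x + 5) + 39 = -4x^2 - 5x + 44 = (x + 4)(-4x + 11).
So |(-4x^2 - 5x + 5) + 39| = |x + 4|·|-4x + 11|.
Require δ ≤ 1. Then |x + 4| < 1 gives |x| < 5, and by the triangle inequality |-4x + 11| ≤ 4·5 + 11 = 31.
Hence |(-4x^2 - 5x + 5) + 39| ≤ 31|x + 4| < ϵ provided |x + 4| < ϵ/31.
Take δ = min(1, ϵ/31). Then 0 < |x + 4| < δ gives both |x + 4| < 1 and |x + 4| < ϵ/31, so |(-4x^2 - 5x + 5) + 39| < ϵ.

δ = min(1, ϵ/31)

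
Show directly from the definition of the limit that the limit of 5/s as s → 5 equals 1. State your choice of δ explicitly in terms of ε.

δ = min(5/2, (5/2)ε)

Let ε > 0 be given. We seek δ > 0 such that 0 < |s − 5| < δ implies |5/s − 1| < ε.
|5/s − 1| = 5·|5 − s|/(5·|s|) = 5|s − 5|/(5|s|).
Restrict δ ≤ 5/2. Then |s − 5| < 5/2 gives |s| > 5/2, so 5|s| > 25/2.
Then |5/s − 1| < 5|s − 5|/(25/2), which is < ε when |s − 5| < (5/2)ε.
Take δ = min(5/2, (5/2)ε). Then 0 < |s − 5| < δ gives both |s − 5| < 5/2 and |s − 5| < (5/2)ε, so |5/s − 1| < ε.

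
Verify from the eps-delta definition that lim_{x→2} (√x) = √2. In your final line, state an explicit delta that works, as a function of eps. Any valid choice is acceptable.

delta = min(2, √2·eps)

Suppose eps > 0. We want delta > 0 such that 0 < |x − 2| < delta implies |√x − √2| < eps.
Multiplying by the conjugate, |√x − √2| = |x − 2|/(√x + √2).
Restrict delta ≤ 2 so that |x − 2| < 2 forces x > 0, and then √x + √2 > √2.
Hence |√x − √2| < |x − 2|/√2, which is < eps once |x − 2| < √2·eps.
Take delta = min(2, √2·eps). If 0 < |x − 2| < delta then x > 0 and |√x − √2| < |x − 2|/√2 < eps.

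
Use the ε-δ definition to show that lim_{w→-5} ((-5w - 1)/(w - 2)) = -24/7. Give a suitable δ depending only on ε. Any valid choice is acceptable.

δ = min(7/2, (49/22)ε)

Suppose ε > 0. We want δ > 0 with 0 < |w + 5| < δ ⇒ |(-5w - 1)/(w - 2) + 24/7| < ε.
Combining over a common denominator, (-5w - 1)/(w - 2) + 24/7 = [(-5w - 1)·(-7) − 24·(w - 2)] / [(-7)·(w - 2)] = 11(w + 5) / ((-7)(w - 2)).
So |(-5w - 1)/(w - 2) + 24/7| = 11|w + 5| / (7·|w − 2|).
Restrict δ ≤ 7/2. Then |w + 5| < 7/2 gives |w − 2| = |(w + 5) + (-7)| ≥ 7 − 7/2 = 7/2.
Hence |(-5w - 1)/(w - 2) + 24/7| < 11|w + 5|/(7·(7/2)) = (22/49)|w + 5|, which is < ε once |w + 5| < (49/22)ε.
Take δ = min(7/2, (49/22)ε). Then 0 < |w + 5| < δ forces both bounds, so |(-5w - 1)/(w - 2) + 24/7| < ε.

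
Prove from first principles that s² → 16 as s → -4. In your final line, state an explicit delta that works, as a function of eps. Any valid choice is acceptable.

delta = min(1, eps/9)

Let eps > 0. We seek delta > 0 with 0 < |s + 4| < delta ⇒ |s² − 16| < eps.
Factor: s² − 16 = (s + 4)(s - 4), so |s² − 16| = |s + 4|·|s - 4|.
Impose delta ≤ 1 so that |s| < 5; then |s - 4| ≤ 9.
Hence |s² − 16| ≤ 9|s + 4|, which is < eps once |s + 4| < eps/9.
Take delta = min(1, eps/9). If 0 < |s + 4| < delta then both bounds hold and |s² − 16| ≤ 9|s + 4| < 9·(eps/9) = eps.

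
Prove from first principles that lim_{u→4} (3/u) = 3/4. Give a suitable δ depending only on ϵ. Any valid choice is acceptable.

Let ϵ > 0 be given. We seek δ > 0 such that 0 < |u − 4| < δ implies |3/u − (3/4)| < ϵ.
|3/u − (3/4)| = 3·|4 − u|/(4·|u|) = 3|u − 4|/(4|u|).
Require δ ≤ 2 so that |u| > 4 − 2 = 2, hence 4|u| > 8.
Then |3/u − (3/4)| < 3|u − 4|/8, which is < ϵ when |u − 4| < (8/3)ϵ.
Take δ = min(2, (8/3)ϵ). Then 0 < |u − 4| < δ gives both |u − 4| < 2 and |u − 4| < (8/3)ϵ, so |3/u − (3/4)| < ϵ.

δ = min(2, (8/3)ϵ)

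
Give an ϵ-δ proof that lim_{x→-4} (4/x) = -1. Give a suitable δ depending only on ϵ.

Let ϵ > 0 be given. We seek δ > 0 such that 0 < |x + 4| < δ implies |4/x + 1| < ϵ.
|4/x + 1| = 4·|-4 − x|/(4·|x|) = 4|x + 4|/(4|x|).
Require δ ≤ 2 so that |x| > 4 − 2 = 2, hence 4|x| > 8.
Then |4/x + 1| < 4|x + 4|/8, which is < ϵ when |x + 4| < 2ϵ.
Take δ = min(2, 2ϵ). Then 0 < |x + 4| < δ gives both |x + 4| < 2 and |x + 4| < 2ϵ, so |4/x + 1| < ϵ.

δ = min(2, 2ϵ)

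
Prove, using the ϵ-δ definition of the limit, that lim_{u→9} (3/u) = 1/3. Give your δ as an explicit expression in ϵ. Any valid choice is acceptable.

Let ϵ > 0. We seek δ > 0 such that 0 < |u − 9| < δ implies |3/u − (1/3)| < ϵ.
|3/u − (1/3)| = 3·|9 − u|/(9·|u|) = 3|u − 9|/(9|u|).
Restrict δ ≤ 9/2. Then |u − 9| < 9/2 gives |u| > 9/2, so 9|u| > 81/2.
Then |3/u − (1/3)| < 3|u − 9|/(81/2), which is < ϵ when |u − 9| < (27/2)ϵ.
Take δ = min(9/2, (27/2)ϵ). Then 0 < |u − 9| < δ gives both |u − 9| < 9/2 and |u − 9| < (27/2)ϵ, so |3/u − (1/3)| < ϵ.

δ = min(9/2, (27/2)ϵ)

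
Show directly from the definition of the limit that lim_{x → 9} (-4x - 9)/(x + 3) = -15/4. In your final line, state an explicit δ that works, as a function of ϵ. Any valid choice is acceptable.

Suppose ϵ > 0. We want δ > 0 with 0 < |x − 9| < δ ⇒ |(-4x - 9)/(x + 3) + 15/4| < ϵ.
Combining over a common denominator, (-4x - 9)/(x + 3) + 15/4 = [(-4x - 9)·12 − (-45)·(x + 3)] / [12·(x + 3)] = -3(x − 9) / (12(x + 3)).
So |(-4x - 9)/(x + 3) + 15/4| = 3|x − 9| / (12·|x + 3|).
Require δ ≤ 6, so |x + 3| ≥ |12| − |x − 9| > 12 − 6 = 6.
Hence |(-4x - 9)/(x + 3) + 15/4| < 3|x − 9|/(12·6) = (1/24)|x − 9|, which is < ϵ once |x − 9| < 24ϵ.
Take δ = min(6, 24ϵ). Then 0 < |x − 9| < δ forces both bounds, so |(-4x - 9)/(x + 3) + 15/4| < ϵ.

δ = min(6, 24ϵ)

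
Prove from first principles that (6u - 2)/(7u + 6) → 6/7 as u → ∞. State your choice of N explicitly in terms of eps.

Let eps > 0 be given. We seek N > 0 such that u > N implies |(6u - 2)/(7u + 6) − (6/7)| < eps.
(6u - 2)/(7u + 6) − (6/7) = (7(6u - 2) − 6(7u + 6)) / (7(7u + 6)) = -50/(7(7u + 6)).
For u > 0 we have 7u + 6 > 7u, so |(6u - 2)/(7u + 6) − (6/7)| = 50/(7(7u + 6)) < 50/(7·7u) = (50/49)/u.
Thus |(6u - 2)/(7u + 6) − (6/7)| < eps whenever u > (50/49)/eps.
Take N = (50/49)/eps. If u > N then |(6u - 2)/(7u + 6) − (6/7)| < (50/49)/u < eps.

N = (50/49)/eps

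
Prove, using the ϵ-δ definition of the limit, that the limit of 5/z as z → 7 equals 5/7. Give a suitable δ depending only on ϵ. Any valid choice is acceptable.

δ = min(7/2, (49/10)ϵ)

Let ϵ > 0. We seek δ > 0 such that 0 < |z − 7| < δ implies |5/z − (5/7)| < ϵ.
|5/z − (5/7)| = 5·|7 − z|/(7·|z|) = 5|z − 7|/(7|z|).
Require δ ≤ 7/2 so that |z| > 7 − 7/2 = 7/2, hence 7|z| > 49/2.
Then |5/z − (5/7)| < 5|z − 7|/(49/2), which is < ϵ when |z − 7| < (49/10)ϵ.
Take δ = min(7/2, (49/10)ϵ). Then 0 < |z − 7| < δ gives both |z − 7| < 7/2 and |z − 7| < (49/10)ϵ, so |5/z − (5/7)| < ϵ.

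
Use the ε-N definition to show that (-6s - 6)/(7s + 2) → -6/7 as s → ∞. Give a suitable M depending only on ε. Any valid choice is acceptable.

M = (30/49)/ε

Fix ε > 0. We seek M > 0 such that s > M implies |(-6s - 6)/(7s + 2) + 6/7| < ε.
(-6s - 6)/(7s + 2) + 6/7 = (7(-6s - 6) − (-6)(7s + 2)) / (7(7s + 2)) = -30/(7(7s + 2)).
For s > 0 we have 7s + 2 > 7s, so |(-6s - 6)/(7s + 2) + 6/7| = 30/(7(7s + 2)) < 30/(7·7s) = (30/49)/s.
Thus |(-6s - 6)/(7s + 2) + 6/7| < ε whenever s > (30/49)/ε.
Take M = (30/49)/ε. If s > M then |(-6s - 6)/(7s + 2) + 6/7| < (30/49)/s < ε.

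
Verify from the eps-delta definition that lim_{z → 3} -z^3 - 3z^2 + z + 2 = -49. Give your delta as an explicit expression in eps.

Suppose eps > 0. We want delta > 0 such that 0 < |z − 3| < delta implies |(-z^3 - 3z^2 + z + 2) + 49| < eps.
(-z^3 - 3z^2 + z + 2) + 49 = -z^3 - 3z^2 + z + 51 = (z − 3)(-z^2 - 6z - 17).
So |(-z^3 - 3z^2 + z + 2) + 49| = |z − 3|·|-z^2 - 6z - 17|.
Require delta ≤ 1. Then |z − 3| < 1 gives |z| < 4, and by the triangle inequality |-z^2 - 6z - 17| ≤ 4^2 + 6·4 + 17 = 57.
Hence |(-z^3 - 3z^2 + z + 2) + 49| ≤ 57|z − 3| < eps provided |z − 3| < eps/57.
Choosing delta = min(1, eps/57) ensures both conditions, hence |(-z^3 - 3z^2 + z + 2) + 49| < eps.

delta = min(1, eps/57)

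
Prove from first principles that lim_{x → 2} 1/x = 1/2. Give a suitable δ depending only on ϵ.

Let ϵ > 0. We seek δ > 0 such that 0 < |x − 2| < δ implies |1/x − (1/2)| < ϵ.
|1/x − (1/2)| = |2 − x|/(2·|x|) = |x − 2|/(2|x|).
Restrict δ ≤ 1. Then |x − 2| < 1 gives |x| > 1, so 2|x| > 2.
Then |1/x − (1/2)| < |x − 2|/2, which is < ϵ when |x − 2| < 2ϵ.
Take δ = min(1, 2ϵ). Then 0 < |x − 2| < δ gives both |x − 2| < 1 and |x − 2| < 2ϵ, so |1/x − (1/2)| < ϵ.

δ = min(1, 2ϵ)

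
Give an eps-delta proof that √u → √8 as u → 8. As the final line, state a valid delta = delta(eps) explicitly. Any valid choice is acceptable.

Suppose eps > 0. We want delta > 0 such that 0 < |u − 8| < delta implies |√u − √8| < eps.
Multiplying by the conjugate, |√u − √8| = |u − 8|/(√u + √8).
Restrict delta ≤ 8 so that |u − 8| < 8 forces u > 0, and then √u + √8 > √8.
Hence |√u − √8| < |u − 8|/√8, which is < eps once |u − 8| < √8·eps.
Take delta = min(8, √8·eps). If 0 < |u − 8| < delta then u > 0 and |√u − √8| < |u − 8|/√8 < eps.

delta = min(8, √8·eps)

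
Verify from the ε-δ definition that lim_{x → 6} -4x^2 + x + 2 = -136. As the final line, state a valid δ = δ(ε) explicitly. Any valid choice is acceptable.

δ = min(1, ε/51)

Suppose ε > 0. We want δ > 0 such that 0 < |x − 6| < δ implies |(-4x^2 + x + 2) + 136| < ε.
(-4x^2 + x + 2) + 136 = -4x^2 + x + 138 = (x − 6)(-4x - 23).
So |(-4x^2 + x + 2) + 136| = |x − 6|·|-4x - 23|.
Require δ ≤ 1. Then |x − 6| < 1 gives |x| < 7, and by the triangle inequality |-4x - 23| ≤ 4·7 + 23 = 51.
Hence |(-4x^2 + x + 2) + 136| ≤ 51|x − 6| < ε provided |x − 6| < ε/51.
Choosing δ = min(1, ε/51) ensures both conditions, hence |(-4x^2 + x + 2) + 136| < ε.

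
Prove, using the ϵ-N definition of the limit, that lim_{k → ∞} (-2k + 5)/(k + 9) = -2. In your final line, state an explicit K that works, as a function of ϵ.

K = 23/ϵ

Fix ϵ > 0. For k ≥ 1, |(-2k + 5)/(k + 9) + 2| = |23|/((k + 9)) = 23/((k + 9)).
Since k + 9 ≥ k for k ≥ 1, this is ≤ 23/(k) = 23/k.
So |(-2k + 5)/(k + 9) + 2| < ϵ whenever k > 23/ϵ.
Take K = 23/ϵ. If k > K then |(-2k + 5)/(k + 9) + 2| ≤ 23/k < ϵ.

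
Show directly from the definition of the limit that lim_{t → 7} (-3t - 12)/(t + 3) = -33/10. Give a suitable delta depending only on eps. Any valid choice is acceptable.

delta = min(5, (50/3)eps)

Let eps > 0. We want delta > 0 with 0 < |t − 7| < delta ⇒ |(-3t - 12)/(t + 3) + 33/10| < eps.
Combining over a common denominator, (-3t - 12)/(t + 3) + 33/10 = [(-3t - 12)·10 − (-33)·(t + 3)] / [10·(t + 3)] = 3(t − 7) / (10(t + 3)).
So |(-3t - 12)/(t + 3) + 33/10| = 3|t − 7| / (10·|t + 3|).
Restrict delta ≤ 5. Then |t − 7| < 5 gives |t + 3| = |(t − 7) + 10| ≥ 10 − 5 = 5.
Hence |(-3t - 12)/(t + 3) + 33/10| < 3|t − 7|/(10·5) = (3/50)|t − 7|, which is < eps once |t − 7| < (50/3)eps.
Take delta = min(5, (50/3)eps). Then 0 < |t − 7| < delta forces both bounds, so |(-3t - 12)/(t + 3) + 33/10| < eps.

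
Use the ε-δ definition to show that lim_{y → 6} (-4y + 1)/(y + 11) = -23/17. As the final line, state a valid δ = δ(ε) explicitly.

Let ε > 0. We want δ > 0 with 0 < |y − 6| < δ ⇒ |(-4y + 1)/(y + 11) + 23/17| < ε.
Combining over a common denominator, (-4y + 1)/(y + 11) + 23/17 = [(-4y + 1)·17 − (-23)·(y + 11)] / [17·(y + 11)] = -45(y − 6) / (17(y + 11)).
So |(-4y + 1)/(y + 11) + 23/17| = 45|y − 6| / (17·|y + 11|).
Require δ ≤ 17/2, so |y + 11| ≥ |17| − |y − 6| > 17 − 17/2 = 17/2.
Hence |(-4y + 1)/(y + 11) + 23/17| < 45|y − 6|/(17·(17/2)) = (90/289)|y − 6|, which is < ε once |y − 6| < (289/90)ε.
Take δ = min(17/2, (289/90)ε). Then 0 < |y − 6| < δ forces both bounds, so |(-4y + 1)/(y + 11) + 23/17| < ε.

δ = min(17/2, (289/90)ε)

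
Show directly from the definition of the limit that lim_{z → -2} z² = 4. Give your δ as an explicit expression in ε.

Let ε > 0 be given. We seek δ > 0 with 0 < |z + 2| < δ ⇒ |z² − 4| < ε.
Factor: z² − 4 = (z + 2)(z - 2), so |z² − 4| = |z + 2|·|z - 2|.
Impose δ ≤ 1 so that |z| < 3; then |z - 2| ≤ 5.
Hence |z² − 4| ≤ 5|z + 2|, which is < ε once |z + 2| < ε/5.
Take δ = min(1, ε/5). If 0 < |z + 2| < δ then both bounds hold and |z² − 4| ≤ 5|z + 2| < 5·(ε/5) = ε.

δ = min(1, ε/5)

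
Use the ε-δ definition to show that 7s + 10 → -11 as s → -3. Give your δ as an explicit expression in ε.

Fix ε > 0. We need δ > 0 so that 0 < |s + 3| < δ implies |(7s + 10) + 11| < ε.
|(7s + 10) + 11| = |7s + 21| = 7|s + 3|.
Thus it suffices that |s + 3| < ε/7.
Take δ = ε/7. If 0 < |s + 3| < δ then |(7s + 10) + 11| = 7|s + 3| < 7·(ε/7) = ε.

δ = ε/7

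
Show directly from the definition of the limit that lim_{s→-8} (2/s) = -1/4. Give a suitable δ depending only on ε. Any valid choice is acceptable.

δ = min(4, 16ε)

Suppose ε > 0. We seek δ > 0 such that 0 < |s + 8| < δ implies |2/s + 1/4| < ε.
|2/s + 1/4| = 2·|-8 − s|/(8·|s|) = 2|s + 8|/(8|s|).
Require δ ≤ 4 so that |s| > 8 − 4 = 4, hence 8|s| > 32.
Then |2/s + 1/4| < 2|s + 8|/32, which is < ε when |s + 8| < 16ε.
Take δ = min(4, 16ε). Then 0 < |s + 8| < δ gives both |s + 8| < 4 and |s + 8| < 16ε, so |2/s + 1/4| < ε.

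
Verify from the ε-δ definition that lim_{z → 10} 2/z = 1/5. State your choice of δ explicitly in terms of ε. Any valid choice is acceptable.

Fix ε > 0. We seek δ > 0 such that 0 < |z − 10| < δ implies |2/z − (1/5)| < ε.
|2/z − (1/5)| = 2·|10 − z|/(10·|z|) = 2|z − 10|/(10|z|).
Require δ ≤ 5 so that |z| > 10 − 5 = 5, hence 10|z| > 50.
Then |2/z − (1/5)| < 2|z − 10|/50, which is < ε when |z − 10| < 25ε.
Take δ = min(5, 25ε). Then 0 < |z − 10| < δ gives both |z − 10| < 5 and |z − 10| < 25ε, so |2/z − (1/5)| < ε.

δ = min(5, 25ε)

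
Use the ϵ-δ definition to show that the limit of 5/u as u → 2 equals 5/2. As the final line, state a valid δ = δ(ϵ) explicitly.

Let ϵ > 0. We seek δ > 0 such that 0 < |u − 2| < δ implies |5/u − (5/2)| < ϵ.
|5/u − (5/2)| = 5·|2 − u|/(2·|u|) = 5|u − 2|/(2|u|).
Require δ ≤ 1 so that |u| > 2 − 1 = 1, hence 2|u| > 2.
Then |5/u − (5/2)| < 5|u − 2|/2, which is < ϵ when |u − 2| < (2/5)ϵ.
Take δ = min(1, (2/5)ϵ). Then 0 < |u − 2| < δ gives both |u − 2| < 1 and |u − 2| < (2/5)ϵ, so |5/u − (5/2)| < ϵ.

δ = min(1, (2/5)ϵ)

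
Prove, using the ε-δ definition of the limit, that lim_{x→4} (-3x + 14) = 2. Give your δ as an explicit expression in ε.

Fix ε > 0. We need δ > 0 so that 0 < |x − 4| < δ implies |(-3x + 14) − 2| < ε.
|(-3x + 14) − 2| = |-3x + 12| = 3|x − 4|.
Thus it suffices that |x − 4| < ε/3.
Choosing δ = ε/3 gives |(-3x + 14) − 2| = 3|x − 4| < ε whenever |x − 4| < δ.

δ = ε/3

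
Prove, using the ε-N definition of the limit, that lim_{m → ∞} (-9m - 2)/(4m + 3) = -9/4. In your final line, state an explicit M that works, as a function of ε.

Fix ε > 0. For m ≥ 1, |(-9m - 2)/(4m + 3) + 9/4| = |19|/(4(4m + 3)) = 19/(4(4m + 3)).
Since 4m + 3 ≥ 4m for m ≥ 1, this is ≤ 19/(4·4m) = (19/16)/m.
So |(-9m - 2)/(4m + 3) + 9/4| < ε whenever m > (19/16)/ε.
Take M = (19/16)/ε. If m > M then |(-9m - 2)/(4m + 3) + 9/4| ≤ (19/16)/m < ε.

M = (19/16)/ε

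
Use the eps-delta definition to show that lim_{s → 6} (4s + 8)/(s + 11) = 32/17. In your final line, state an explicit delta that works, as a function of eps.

Suppose eps > 0. We want delta > 0 with 0 < |s − 6| < delta ⇒ |(4s + 8)/(s + 11) − (32/17)| < eps.
Combining over a common denominator, (4s + 8)/(s + 11) − (32/17) = [(4s + 8)·17 − 32·(s + 11)] / [17·(s + 11)] = 36(s − 6) / (17(s + 11)).
So |(4s + 8)/(s + 11) − (32/17)| = 36|s − 6| / (17·|s + 11|).
Restrict delta ≤ 17/2. Then |s − 6| < 17/2 gives |s + 11| = |(s − 6) + 17| ≥ 17 − 17/2 = 17/2.
Hence |(4s + 8)/(s + 11) − (32/17)| < 36|s − 6|/(17·(17/2)) = (72/289)|s − 6|, which is < eps once |s − 6| < (289/72)eps.
Take delta = min(17/2, (289/72)eps). Then 0 < |s − 6| < delta forces both bounds, so |(4s + 8)/(s + 11) − (32/17)| < eps.

delta = min(17/2, (289/72)eps)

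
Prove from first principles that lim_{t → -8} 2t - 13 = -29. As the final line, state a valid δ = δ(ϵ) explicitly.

Let ϵ > 0 be given. We need δ > 0 so that 0 < |t + 8| < δ implies |(2t - 13) + 29| < ϵ.
|(2t - 13) + 29| = |2t + 16| = 2|t + 8|.
Thus it suffices that |t + 8| < ϵ/2.
Take δ = ϵ/2. If 0 < |t + 8| < δ then |(2t - 13) + 29| = 2|t + 8| < 2·(ϵ/2) = ϵ.

δ = ϵ/2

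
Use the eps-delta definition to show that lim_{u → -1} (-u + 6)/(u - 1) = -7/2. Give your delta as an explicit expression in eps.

delta = min(1, (2/5)eps)

Let eps > 0 be given. We want delta > 0 with 0 < |u + 1| < delta ⇒ |(-u + 6)/(u - 1) + 7/2| < eps.
Combining over a common denominator, (-u + 6)/(u - 1) + 7/2 = [(-u + 6)·(-2) − 7·(u - 1)] / [(-2)·(u - 1)] = -5(u + 1) / ((-2)(u - 1)).
So |(-u + 6)/(u - 1) + 7/2| = 5|u + 1| / (2·|u − 1|).
Restrict delta ≤ 1. Then |u + 1| < 1 gives |u − 1| = |(u + 1) + (-2)| ≥ 2 − 1 = 1.
Hence |(-u + 6)/(u - 1) + 7/2| < 5|u + 1|/(2·1) = (5/2)|u + 1|, which is < eps once |u + 1| < (2/5)eps.
Take delta = min(1, (2/5)eps). Then 0 < |u + 1| < delta forces both bounds, so |(-u + 6)/(u - 1) + 7/2| < eps.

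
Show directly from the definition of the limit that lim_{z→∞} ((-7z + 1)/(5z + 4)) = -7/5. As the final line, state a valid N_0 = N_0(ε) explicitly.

N_0 = (33/25)/ε

Let ε > 0. We seek N_0 > 0 such that z > N_0 implies |(-7z + 1)/(5z + 4) + 7/5| < ε.
(-7z + 1)/(5z + 4) + 7/5 = (5(-7z + 1) − (-7)(5z + 4)) / (5(5z + 4)) = 33/(5(5z + 4)).
For z > 0 we have 5z + 4 > 5z, so |(-7z + 1)/(5z + 4) + 7/5| = 33/(5(5z + 4)) < 33/(5·5z) = (33/25)/z.
Thus |(-7z + 1)/(5z + 4) + 7/5| < ε whenever z > (33/25)/ε.
Take N_0 = (33/25)/ε. If z > N_0 then |(-7z + 1)/(5z + 4) + 7/5| < (33/25)/z < ε.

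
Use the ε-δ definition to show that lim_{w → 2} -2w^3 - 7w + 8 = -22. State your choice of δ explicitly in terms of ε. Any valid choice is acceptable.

Let ε > 0. We want δ > 0 such that 0 < |w − 2| < δ implies |(-2w^3 - 7w + 8) + 22| < ε.
(-2w^3 - 7w + 8) + 22 = -2w^3 - 7w + 30 = (w − 2)(-2w^2 - 4w - 15).
So |(-2w^3 - 7w + 8) + 22| = |w − 2|·|-2w^2 - 4w - 15|.
Require δ ≤ 1. Then |w − 2| < 1 gives |w| < 3, and by the triangle inequality |-2w^2 - 4w - 15| ≤ 2·3^2 + 4·3 + 15 = 45.
Hence |(-2w^3 - 7w + 8) + 22| ≤ 45|w − 2| < ε provided |w − 2| < ε/45.
Take δ = min(1, ε/45). Then 0 < |w − 2| < δ gives both |w − 2| < 1 and |w − 2| < ε/45, so |(-2w^3 - 7w + 8) + 22| < ε.

δ = min(1, ε/45)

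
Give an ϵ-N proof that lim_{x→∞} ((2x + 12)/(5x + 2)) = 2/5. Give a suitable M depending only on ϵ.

Let ϵ > 0 be given. We seek M > 0 such that x > M implies |(2x + 12)/(5x + 2) − (2/5)| < ϵ.
(2x + 12)/(5x + 2) − (2/5) = (5(2x + 12) − 2(5x + 2)) / (5(5x + 2)) = 56/(5(5x + 2)).
For x > 0 we have 5x + 2 > 5x, so |(2x + 12)/(5x + 2) − (2/5)| = 56/(5(5x + 2)) < 56/(5·5x) = (56/25)/x.
Thus |(2x + 12)/(5x + 2) − (2/5)| < ϵ whenever x > (56/25)/ϵ.
Take M = (56/25)/ϵ. If x > M then |(2x + 12)/(5x + 2) − (2/5)| < (56/25)/x < ϵ.

M = (56/25)/ϵ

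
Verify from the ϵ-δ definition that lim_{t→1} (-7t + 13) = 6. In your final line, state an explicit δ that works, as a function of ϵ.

δ = ϵ/7

Suppose ϵ > 0. We need δ > 0 so that 0 < |t − 1| < δ implies |(-7t + 13) − 6| < ϵ.
Since (-7t + 13) − 6 = -7(t − 1), we have |(-7t + 13) − 6| = 7|t − 1|.
Thus it suffices that |t − 1| < ϵ/7.
Take δ = ϵ/7. If 0 < |t − 1| < δ then |(-7t + 13) − 6| = 7|t − 1| < 7·(ϵ/7) = ϵ.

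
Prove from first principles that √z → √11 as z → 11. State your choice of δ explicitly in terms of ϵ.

Suppose ϵ > 0. We want δ > 0 such that 0 < |z − 11| < δ implies |√z − √11| < ϵ.
Multiplying by the conjugate, |√z − √11| = |z − 11|/(√z + √11).
Restrict δ ≤ 11 so that |z − 11| < 11 forces z > 0, and then √z + √11 > √11.
Hence |√z − √11| < |z − 11|/√11, which is < ϵ once |z − 11| < √11·ϵ.
Take δ = min(11, √11·ϵ). If 0 < |z − 11| < δ then z > 0 and |√z − √11| < |z − 11|/√11 < ϵ.

δ = min(11, √11·ϵ)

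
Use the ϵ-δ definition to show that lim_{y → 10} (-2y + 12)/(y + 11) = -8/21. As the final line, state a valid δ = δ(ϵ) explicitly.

δ = min(21/2, (441/68)ϵ)

Fix ϵ > 0. We want δ > 0 with 0 < |y − 10| < δ ⇒ |(-2y + 12)/(y + 11) + 8/21| < ϵ.
Combining over a common denominator, (-2y + 12)/(y + 11) + 8/21 = [(-2y + 12)·21 − (-8)·(y + 11)] / [21·(y + 11)] = -34(y − 10) / (21(y + 11)).
So |(-2y + 12)/(y + 11) + 8/21| = 34|y − 10| / (21·|y + 11|).
Require δ ≤ 21/2, so |y + 11| ≥ |21| − |y − 10| > 21 − 21/2 = 21/2.
Hence |(-2y + 12)/(y + 11) + 8/21| < 34|y − 10|/(21·(21/2)) = (68/441)|y − 10|, which is < ϵ once |y − 10| < (441/68)ϵ.
Take δ = min(21/2, (441/68)ϵ). Then 0 < |y − 10| < δ forces both bounds, so |(-2y + 12)/(y + 11) + 8/21| < ϵ.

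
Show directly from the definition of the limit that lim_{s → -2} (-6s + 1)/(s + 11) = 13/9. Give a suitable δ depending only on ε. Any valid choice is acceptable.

Let ε > 0 be given. We want δ > 0 with 0 < |s + 2| < δ ⇒ |(-6s + 1)/(s + 11) − (13/9)| < ε.
Combining over a common denominator, (-6s + 1)/(s + 11) − (13/9) = [(-6s + 1)·9 − 13·(s + 11)] / [9·(s + 11)] = -67(s + 2) / (9(s + 11)).
So |(-6s + 1)/(s + 11) − (13/9)| = 67|s + 2| / (9·|s + 11|).
Require δ ≤ 9/2, so |s + 11| ≥ |9| − |s + 2| > 9 − 9/2 = 9/2.
Hence |(-6s + 1)/(s + 11) − (13/9)| < 67|s + 2|/(9·(9/2)) = (134/81)|s + 2|, which is < ε once |s + 2| < (81/134)ε.
Take δ = min(9/2, (81/134)ε). Then 0 < |s + 2| < δ forces both bounds, so |(-6s + 1)/(s + 11) − (13/9)| < ε.

δ = min(9/2, (81/134)ε)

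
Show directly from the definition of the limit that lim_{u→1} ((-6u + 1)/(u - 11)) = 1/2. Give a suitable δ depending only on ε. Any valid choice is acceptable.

Let ε > 0 be given. We want δ > 0 with 0 < |u − 1| < δ ⇒ |(-6u + 1)/(u - 11) − (1/2)| < ε.
Combining over a common denominator, (-6u + 1)/(u - 11) − (1/2) = [(-6u + 1)·(-10) − (-5)·(u - 11)] / [(-10)·(u - 11)] = 65(u − 1) / ((-10)(u - 11)).
So |(-6u + 1)/(u - 11) − (1/2)| = 65|u − 1| / (10·|u − 11|).
Restrict δ ≤ 5. Then |u − 1| < 5 gives |u − 11| = |(u − 1) + (-10)| ≥ 10 − 5 = 5.
Hence |(-6u + 1)/(u - 11) − (1/2)| < 65|u − 1|/(10·5) = (13/10)|u − 1|, which is < ε once |u − 1| < (10/13)ε.
Take δ = min(5, (10/13)ε). Then 0 < |u − 1| < δ forces both bounds, so |(-6u + 1)/(u - 11) − (1/2)| < ε.

δ = min(5, (10/13)ε)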